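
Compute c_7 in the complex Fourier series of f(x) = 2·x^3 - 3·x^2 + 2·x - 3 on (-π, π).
Compute the real Fourier coefficients first: a_7 = 12/49, b_7 = 172/343 + 4·π^2/7.
Then c_7 = (a_7 − i·b_7)/2 = 6/49 - 2·i·π^2/7 - 86·i/343.

Final answer: 6/49 - 2·i·π^2/7 - 86·i/343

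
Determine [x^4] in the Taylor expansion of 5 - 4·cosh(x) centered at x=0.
Expand to order 4: 5 - 4·cosh(x) = -x^4/6 - 2·x^2 + 1 + O(x^5).
The coefficient of x^4 is -1/6.

Final answer: -1/6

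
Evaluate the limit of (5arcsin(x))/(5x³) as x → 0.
Both numerator and denominator → 0 as x → 0; this is a 0/0 indeterminate form.
Expand each to leading order near x = 0: numerator ~ 5·x, denominator ~ 5·x^3.
The limit of the ratio is ∞.

Final answer: ∞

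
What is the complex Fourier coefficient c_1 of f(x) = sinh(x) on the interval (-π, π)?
Compute the real Fourier coefficients first: a_1 = 0, b_1 = sinh(π)/π.
Then c_1 = (a_1 − i·b_1)/2 = -i·sinh(π)/(2·π).

Final answer: -i·sinh(π)/(2·π)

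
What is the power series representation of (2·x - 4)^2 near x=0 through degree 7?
4·x^2 - 16·x + 16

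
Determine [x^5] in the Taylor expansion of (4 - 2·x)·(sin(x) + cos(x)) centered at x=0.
Expand to order 5: (4 - 2·x)·(sin(x) + cos(x)) = -x^5/20 + x^4/2 + x^3/3 - 4·x^2 + 2·x + 4 + O(x^6).
The coefficient of x^5 is -1/20.

Final answer: -1/20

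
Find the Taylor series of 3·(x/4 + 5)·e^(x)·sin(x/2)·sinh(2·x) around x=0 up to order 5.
407·x^5/32 + 141·x^4/8 + 63·x^3/4 + 15·x^2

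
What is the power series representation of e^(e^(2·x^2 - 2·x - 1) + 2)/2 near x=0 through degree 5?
x^5·(-52·e^(e^(-1))/3 - 52·e^(e^(-1) + 1)/15 - 40·e^(-1 + e^(-1))/3 - 8·e^(-2 + e^(-1))/3 - 2·e^(-3 + e^(-1))/15) + x^4·(e^(-2 + e^(-1))/3 + 4·e^(-1 + e^(-1)) + 10·e^(e^(-1) + 1)/3 + 28·e^(e^(-1))/3) + x^3·(-8·e^(e^(-1) + 1)/3 - 4·e^(e^(-1)) - 2·e^(-1 + e^(-1))/3) + x^2·(e^(e^(-1)) + 2·e^(e^(-1) + 1)) - x·e^(e^(-1) + 1) + e^(e^(-1) + 2)/2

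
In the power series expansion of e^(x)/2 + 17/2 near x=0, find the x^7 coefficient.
Expand to order 7: e^(x)/2 + 17/2 = x^7/10080 + x^6/1440 + x^5/240 + x^4/48 + x^3/12 + x^2/4 + x/2 + 9 + O(x^8).
The coefficient of x^7 is 1/10080.

Final answer: 1/10080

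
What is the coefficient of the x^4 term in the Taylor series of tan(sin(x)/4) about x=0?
Expand to order 4: tan(sin(x)/4) = -7·x^3/192 + x/4 + O(x^5).
The coefficient of x^4 is 0.

Final answer: 0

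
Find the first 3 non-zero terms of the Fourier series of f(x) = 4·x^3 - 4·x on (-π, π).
(-56 + 8·π^2)·sin(x) + (10 - 4·π^2)·sin(2·x) + (-40/9 + 8·π^2/3)·sin(3·x)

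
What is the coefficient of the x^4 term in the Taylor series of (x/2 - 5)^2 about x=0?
Expand to order 4: (x/2 - 5)^2 = x^2/4 - 5·x + 25 + O(x^5).
The coefficient of x^4 is 0.

Final answer: 0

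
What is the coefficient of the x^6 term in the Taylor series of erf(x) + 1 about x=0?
Expand to order 6: erf(x) + 1 = x^5/(5·√(π)) - 2·x^3/(3·√(π)) + 2·x/√(π) + 1 + O(x^7).
The coefficient of x^6 is 0.

Final answer: 0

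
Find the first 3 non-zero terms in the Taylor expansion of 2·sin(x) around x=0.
x^5/60 - x^3/3 + 2·x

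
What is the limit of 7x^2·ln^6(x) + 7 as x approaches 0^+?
The product is a 0·∞ indeterminate form at x → 0⁺.
Rewrite the product as 7·ln^6(x) / x^(-2) and apply L'Hôpital, or use the standard hierarchy x^(-2) ≫ |ln x|^6 as x → 0⁺.
The indeterminate product → 0, so the limit = 7.

Final answer: 7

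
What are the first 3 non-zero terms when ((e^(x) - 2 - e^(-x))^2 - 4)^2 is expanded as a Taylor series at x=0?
112·x^4/3 - 64·x^3 + 64·x^2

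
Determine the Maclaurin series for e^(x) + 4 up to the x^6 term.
x^6/720 + x^5/120 + x^4/24 + x^3/6 + x^2/2 + x + 5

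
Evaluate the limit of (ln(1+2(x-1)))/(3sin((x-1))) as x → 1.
Both numerator and denominator → 0 as x → 1; this is a 0/0 indeterminate form.
Expand each to leading order near x = 1: numerator ~ 2·(x - 1), denominator ~ 3·(x - 1).
The limit of the ratio is 2/3.

Final answer: 2/3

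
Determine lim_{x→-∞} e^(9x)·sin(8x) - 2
Evaluate the dominant behaviour as x → -∞; each term tends to a finite value or vanishes.
Limit = -2.

Final answer: -2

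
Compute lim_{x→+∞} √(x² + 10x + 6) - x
This is an ∞ − ∞ indeterminate form.
Multiply and divide by the conjugate √(x²+10x + 6) + x; the x² terms cancel, leaving (10x + 6)/(√(x²+10x + 6)+x) → 10/2 = 5.
Limit = 5.

Final answer: 5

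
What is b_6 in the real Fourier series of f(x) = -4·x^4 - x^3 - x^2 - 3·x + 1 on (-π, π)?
b_6 = (1/π) ∫_{-π}^{π} f(x)·sin(6x) dx.
Evaluate the integral (use parity and integration by parts as needed): b_6 = 17/18 + π^2/3.

Final answer: 17/18 + π^2/3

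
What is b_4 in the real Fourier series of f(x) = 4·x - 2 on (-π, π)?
b_4 = (1/π) ∫_{-π}^{π} f(x)·sin(4x) dx.
Evaluate the integral (use parity and integration by parts as needed): b_4 = -2.

Final answer: -2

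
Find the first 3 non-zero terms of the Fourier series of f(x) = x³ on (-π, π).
(-12 + 2·π^2)·sin(x) + (3/2 - π^2)·sin(2·x) + (-4/9 + 2·π^2/3)·sin(3·x)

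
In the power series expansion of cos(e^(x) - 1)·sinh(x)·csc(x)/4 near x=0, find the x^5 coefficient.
Expand to order 5: cos(e^(x) - 1)·sinh(x)·csc(x)/4 = -5·x^5/96 - 13·x^4/144 - x^3/8 - x^2/24 + 1/4 + O(x^6).
The coefficient of x^5 is -5/96.

Final answer: -5/96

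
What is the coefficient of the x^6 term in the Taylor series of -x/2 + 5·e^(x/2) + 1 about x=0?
Expand to order 6: -x/2 + 5·e^(x/2) + 1 = x^6/9216 + x^5/768 + 5·x^4/384 + 5·x^3/48 + 5·x^2/8 + 2·x + 6 + O(x^7).
The coefficient of x^6 is 1/9216.

Final answer: 1/9216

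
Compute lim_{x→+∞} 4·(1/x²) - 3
Evaluate the dominant behaviour as x → +∞; each term tends to a finite value or vanishes.
Limit = -3.

Final answer: -3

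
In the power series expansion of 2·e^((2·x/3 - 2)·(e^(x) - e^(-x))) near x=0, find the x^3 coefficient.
Expand to order 3: 2·e^((2·x/3 - 2)·(e^(x) - e^(-x))) = -100·x^3/3 + 56·x^2/3 - 8·x + 2 + O(x^4).
The coefficient of x^3 is -100/3.

Final answer: -100/3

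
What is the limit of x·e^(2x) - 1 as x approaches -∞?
The product is a 0·∞ indeterminate form at x → -∞.
Rewrite the product as x / e^(-2x) (an ∞/∞ form) and apply L'Hôpital, or use the standard hierarchy e^(2|x|) ≫ |x| as x → -∞.
The indeterminate product → 0, so the limit = -1.

Final answer: -1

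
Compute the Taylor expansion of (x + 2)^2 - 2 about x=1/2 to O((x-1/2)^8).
17/4 + 5·(x - 1/2) + (x - 1/2)^2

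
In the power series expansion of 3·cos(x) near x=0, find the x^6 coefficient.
Expand to order 6: 3·cos(x) = -x^6/240 + x^4/8 - 3·x^2/2 + 3 + O(x^7).
The coefficient of x^6 is -1/240.

Final answer: -1/240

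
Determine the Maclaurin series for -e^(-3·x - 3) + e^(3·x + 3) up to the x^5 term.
x^5·(81·e^(-3)/40 + 81·e^(3)/40) + x^4·(-27·e^(-3)/8 + 27·e^(3)/8) + x^3·(9·e^(-3)/2 + 9·e^(3)/2) + x^2·(-9·e^(-3)/2 + 9·e^(3)/2) + x·(3·e^(-3) + 3·e^(3)) - e^(-3) + e^(3)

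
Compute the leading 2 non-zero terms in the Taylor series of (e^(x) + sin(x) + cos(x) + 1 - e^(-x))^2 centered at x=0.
12·x + 4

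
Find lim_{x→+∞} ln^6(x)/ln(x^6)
This is an ∞/∞ indeterminate form as x → +∞.
Write ln(x^6) = 6·ln(x), reducing the quotient to ln^5(x)/6 → ∞.
Limit = ∞.

Final answer: ∞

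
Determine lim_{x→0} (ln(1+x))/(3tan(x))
Both numerator and denominator → 0 as x → 0; this is a 0/0 indeterminate form.
Expand each to leading order near x = 0: numerator ~ x, denominator ~ 3·x.
The limit of the ratio is 1/3.

Final answer: 1/3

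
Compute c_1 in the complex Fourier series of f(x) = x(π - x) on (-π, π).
Compute the real Fourier coefficients first: a_1 = 4, b_1 = 2·π.
Then c_1 = (a_1 − i·b_1)/2 = 2 - i·π.

Final answer: 2 - i·π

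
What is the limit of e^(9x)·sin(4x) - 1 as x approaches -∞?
Evaluate the dominant behaviour as x → -∞; each term tends to a finite value or vanishes.
Limit = -1.

Final answer: -1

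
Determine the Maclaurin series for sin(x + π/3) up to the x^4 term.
√(3)·x^4/48 - x^3/12 - √(3)·x^2/4 + x/2 + √(3)/2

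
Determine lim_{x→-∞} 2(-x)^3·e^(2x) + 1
The product is a 0·∞ indeterminate form at x → -∞.
Rewrite the product as 2(-x)^3 / e^(-2x) (an ∞/∞ form) and apply L'Hôpital, or use the standard hierarchy e^(2|x|) ≫ |(-x)^3| as x → -∞.
The indeterminate product → 0, so the limit = 1.

Final answer: 1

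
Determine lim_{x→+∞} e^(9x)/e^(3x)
This is an ∞/∞ indeterminate form as x → +∞.
Rewrite e^(9x)/e^(3x) = e^((9−3)x) = e^(6x); the exponent coefficient is 6 > 0 so e^(6x) → ∞.
Limit = ∞.

Final answer: ∞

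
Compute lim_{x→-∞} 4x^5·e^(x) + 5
The product is a 0·∞ indeterminate form at x → -∞.
Rewrite the product as 4x^5 / e^(-x) (an ∞/∞ form) and apply L'Hôpital, or use the standard hierarchy e^(|x|) ≫ |x^5| as x → -∞.
The indeterminate product → 0, so the limit = 5.

Final answer: 5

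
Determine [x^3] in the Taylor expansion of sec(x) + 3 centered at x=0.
Expand to order 3: sec(x) + 3 = x^2/2 + 4 + O(x^4).
The coefficient of x^3 is 0.

Final answer: 0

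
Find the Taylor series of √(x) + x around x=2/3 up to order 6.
2/3 + √(6)/3 + (√(6)/4 + 1)·(x - 2/3) - 3·√(6)·(x - 2/3)^2/32 + 9·√(6)·(x - 2/3)^3/128 - 135·√(6)·(x - 2/3)^4/2048 + 567·√(6)·(x - 2/3)^5/8192 - 5103·√(6)·(x - 2/3)^6/65536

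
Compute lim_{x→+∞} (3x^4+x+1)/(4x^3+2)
This is an ∞/∞ indeterminate form as x → +∞.
Divide numerator and denominator by x^4 and let the lower-order terms vanish; the numerator's degree 4 exceeds the denominator's degree 3, so the quotient diverges.
Limit = ∞.

Final answer: ∞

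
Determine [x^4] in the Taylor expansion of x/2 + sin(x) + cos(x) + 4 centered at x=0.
Expand to order 4: x/2 + sin(x) + cos(x) + 4 = x^4/24 - x^3/6 - x^2/2 + 3·x/2 + 5 + O(x^5).
The coefficient of x^4 is 1/24.

Final answer: 1/24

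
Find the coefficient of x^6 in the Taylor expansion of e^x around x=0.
Expand to order 6: e^x = x^6/720 + x^5/120 + x^4/24 + x^3/6 + x^2/2 + x + 1 + O(x^7).
The coefficient of x^6 is 1/720.

Final answer: 1/720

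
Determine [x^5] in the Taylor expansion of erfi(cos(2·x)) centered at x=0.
Expand to order 5: erfi(cos(2·x)) = 28·e·x^4/(3·√(π)) - 4·e·x^2/√(π) + erfi(1) + O(x^6).
The coefficient of x^5 is 0.

Final answer: 0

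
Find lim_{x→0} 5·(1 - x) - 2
Direct substitution at x = 0 gives 3.

Final answer: 3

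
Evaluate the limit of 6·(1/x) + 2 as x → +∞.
Evaluate the dominant behaviour as x → +∞; each term tends to a finite value or vanishes.
Limit = 2.

Final answer: 2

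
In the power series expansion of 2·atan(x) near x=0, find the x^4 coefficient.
Expand to order 4: 2·atan(x) = -2·x^3/3 + 2·x + O(x^5).
The coefficient of x^4 is 0.

Final answer: 0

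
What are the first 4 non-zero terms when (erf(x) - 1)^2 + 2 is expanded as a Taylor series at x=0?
4·x^3/(3·√(π)) + 4·x^2/π - 4·x/√(π) + 3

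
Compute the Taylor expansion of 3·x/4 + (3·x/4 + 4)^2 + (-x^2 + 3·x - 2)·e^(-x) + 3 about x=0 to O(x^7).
-5·x^6/72 + 37·x^5/120 - 13·x^4/12 + 17·x^3/6 - 71·x^2/16 + 47·x/4 + 17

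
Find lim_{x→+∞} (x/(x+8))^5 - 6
As x → +∞: x/(x+8) = 1/(1 + 8/x) → 1, and the 5th power of a limit-1 base also → 1; with the additive constant, 1 - 6 = -5.
Limit = -5.

Final answer: -5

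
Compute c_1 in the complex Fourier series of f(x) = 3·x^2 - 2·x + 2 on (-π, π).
Compute the real Fourier coefficients first: a_1 = -12, b_1 = -4.
Then c_1 = (a_1 − i·b_1)/2 = -6 + 2·i.

Final answer: -6 + 2·i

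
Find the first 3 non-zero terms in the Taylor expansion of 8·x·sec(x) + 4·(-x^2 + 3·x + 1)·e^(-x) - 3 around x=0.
-14·x^2 + 16·x + 1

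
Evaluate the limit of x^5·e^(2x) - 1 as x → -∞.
The product is a 0·∞ indeterminate form at x → -∞.
Rewrite the product as x^5 / e^(-2x) (an ∞/∞ form) and apply L'Hôpital, or use the standard hierarchy e^(2|x|) ≫ |x^5| as x → -∞.
The indeterminate product → 0, so the limit = -1.

Final answer: -1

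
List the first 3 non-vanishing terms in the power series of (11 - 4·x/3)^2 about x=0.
16·x^2/9 - 88·x/3 + 121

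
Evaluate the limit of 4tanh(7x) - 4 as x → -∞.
Evaluate the dominant behaviour as x → -∞; each term tends to a finite value or vanishes.
Limit = -8.

Final answer: -8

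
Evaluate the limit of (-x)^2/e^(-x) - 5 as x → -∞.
The quotient is an ∞/∞ indeterminate form as x → -∞.
Compare growth rates of the dominant terms (exponentials ≫ polynomials ≫ logarithms), or apply L'Hôpital's rule; the quotient → 0.
Adding the constant: 0 - 5 = -5. Limit = -5.

Final answer: -5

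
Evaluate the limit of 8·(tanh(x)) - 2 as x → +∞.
Evaluate the dominant behaviour as x → +∞; each term tends to a finite value or vanishes.
Limit = 6.

Final answer: 6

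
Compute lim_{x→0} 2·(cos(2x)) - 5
Direct substitution at x = 0 gives -3.

Final answer: -3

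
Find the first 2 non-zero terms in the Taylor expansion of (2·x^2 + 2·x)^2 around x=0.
8·x^3 + 4·x^2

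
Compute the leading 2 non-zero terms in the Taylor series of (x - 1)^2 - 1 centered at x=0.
x^2 - 2·x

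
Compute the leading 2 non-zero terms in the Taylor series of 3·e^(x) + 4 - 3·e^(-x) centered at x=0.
6·x + 4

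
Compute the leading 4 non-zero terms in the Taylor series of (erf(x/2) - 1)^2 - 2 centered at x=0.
x^3/(6·√(π)) + x^2/π - 2·x/√(π) - 1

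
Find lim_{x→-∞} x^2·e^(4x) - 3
The product is a 0·∞ indeterminate form at x → -∞.
Rewrite the product as x^2 / e^(-4x) (an ∞/∞ form) and apply L'Hôpital, or use the standard hierarchy e^(4|x|) ≫ |x^2| as x → -∞.
The indeterminate product → 0, so the limit = -3.

Final answer: -3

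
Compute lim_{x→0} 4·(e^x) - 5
Direct substitution at x = 0 gives -1.

Final answer: -1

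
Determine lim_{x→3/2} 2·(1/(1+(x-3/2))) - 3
Direct substitution at x = 3/2 gives -1.

Final answer: -1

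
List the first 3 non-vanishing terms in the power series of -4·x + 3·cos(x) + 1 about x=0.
-3·x^2/2 - 4·x + 4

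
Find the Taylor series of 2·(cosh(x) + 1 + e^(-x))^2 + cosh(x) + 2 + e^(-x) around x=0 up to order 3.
-37·x^3/6 + 15·x^2 - 13·x + 22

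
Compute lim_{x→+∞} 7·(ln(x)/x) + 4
Evaluate the dominant behaviour as x → +∞; each term tends to a finite value or vanishes.
Limit = 4.

Final answer: 4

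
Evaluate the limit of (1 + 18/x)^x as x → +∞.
As x → +∞: this is the defining limit (1 + 18/x)^x → e^18.
Limit = e^(18).

Final answer: e^(18)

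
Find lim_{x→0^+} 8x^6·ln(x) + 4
The product is a 0·∞ indeterminate form at x → 0⁺.
Rewrite the product as 8·ln(x) / x^(-6) and apply L'Hôpital, or use the standard hierarchy x^(-6) ≫ |ln x| as x → 0⁺.
The indeterminate product → 0, so the limit = 4.

Final answer: 4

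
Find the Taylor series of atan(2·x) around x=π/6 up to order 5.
atan(π/3) + 18·(x - π/6)/(9 + π^2) - 108·π·(x - π/6)^2/(81 + π^4 + 18·π^2) + (-1944 + 648·π^2)·(x - π/6)^3/(729 + π^6 + 243·π^2 + 27·π^4) + (-3888·π^3 + 34992·π)·(x - π/6)^4/(6561 + π^8 + 2916·π^2 + 36·π^6 + 486·π^4) + (-2099520·π^2 + 1889568 + 116640·π^4)·(x - π/6)^5/(295245 + 5·π^10 + 164025·π^2 + 225·π^8 + 36450·π^4 + 4050·π^6)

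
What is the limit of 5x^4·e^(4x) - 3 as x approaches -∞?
The product is a 0·∞ indeterminate form at x → -∞.
Rewrite the product as 5x^4 / e^(-4x) (an ∞/∞ form) and apply L'Hôpital, or use the standard hierarchy e^(4|x|) ≫ |x^4| as x → -∞.
The indeterminate product → 0, so the limit = -3.

Final answer: -3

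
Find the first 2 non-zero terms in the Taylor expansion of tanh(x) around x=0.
-x^3/3 + x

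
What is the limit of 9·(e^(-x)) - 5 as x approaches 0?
Direct substitution at x = 0 gives 4.

Final answer: 4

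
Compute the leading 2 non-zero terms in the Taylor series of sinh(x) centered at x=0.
x^3/6 + x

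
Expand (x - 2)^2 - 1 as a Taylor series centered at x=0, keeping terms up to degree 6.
x^2 - 4·x + 3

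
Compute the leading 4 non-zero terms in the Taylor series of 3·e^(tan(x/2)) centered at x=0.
3·x^3/16 + 3·x^2/8 + 3·x/2 + 3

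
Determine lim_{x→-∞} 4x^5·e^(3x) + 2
The product is a 0·∞ indeterminate form at x → -∞.
Rewrite the product as 4x^5 / e^(-3x) (an ∞/∞ form) and apply L'Hôpital, or use the standard hierarchy e^(3|x|) ≫ |x^5| as x → -∞.
The indeterminate product → 0, so the limit = 2.

Final answer: 2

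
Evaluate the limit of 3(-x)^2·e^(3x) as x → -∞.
This is a 0·∞ indeterminate form at x → -∞.
Rewrite the product as 3(-x)^2 / e^(-3x) (an ∞/∞ form) and apply L'Hôpital, or use the standard hierarchy e^(3|x|) ≫ |(-x)^2| as x → -∞.
The indeterminate product → 0, so the limit = 0.

Final answer: 0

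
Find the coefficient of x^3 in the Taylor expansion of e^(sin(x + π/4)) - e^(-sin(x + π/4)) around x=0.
Expand to order 3: e^(sin(x + π/4)) - e^(-sin(x + π/4)) = x^3·(-e^(√(2)/2)/4 - √(2)·e^(√(2)/2)/24 - √(2)·e^(-√(2)/2)/24 + e^(-√(2)/2)/4) + x^2·(-√(2)·e^(√(2)/2)/4 - √(2)·e^(-√(2)/2)/4 - e^(-√(2)/2)/4 + e^(√(2)/2)/4) + x·(√(2)·e^(-√(2)/2)/2 + √(2)·e^(√(2)/2)/2) - e^(-√(2)/2) + e^(√(2)/2) + O(x^4).
The coefficient of x^3 is -e^(√(2)/2)/4 - √(2)·e^(√(2)/2)/24 - √(2)·e^(-√(2)/2)/24 + e^(-√(2)/2)/4.

Final answer: -e^(√(2)/2)/4 - √(2)·e^(√(2)/2)/24 - √(2)·e^(-√(2)/2)/24 + e^(-√(2)/2)/4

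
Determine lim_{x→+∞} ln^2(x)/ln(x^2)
This is an ∞/∞ indeterminate form as x → +∞.
Write ln(x^2) = 2·ln(x), reducing the quotient to ln(x)/2 → ∞.
Limit = ∞.

Final answer: ∞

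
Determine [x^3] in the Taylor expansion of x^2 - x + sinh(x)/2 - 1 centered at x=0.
Expand to order 3: x^2 - x + sinh(x)/2 - 1 = x^3/12 + x^2 - x/2 - 1 + O(x^4).
The coefficient of x^3 is 1/12.

Final answer: 1/12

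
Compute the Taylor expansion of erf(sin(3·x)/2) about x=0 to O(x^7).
2187·x^5/(160·√(π)) - 27·x^3/(4·√(π)) + 3·x/√(π)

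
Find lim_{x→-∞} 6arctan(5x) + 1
Evaluate the dominant behaviour as x → -∞; each term tends to a finite value or vanishes.
Limit = 1 - 3·π.

Final answer: 1 - 3·π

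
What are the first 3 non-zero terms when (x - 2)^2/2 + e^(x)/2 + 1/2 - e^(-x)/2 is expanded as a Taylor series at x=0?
x^2/2 - x + 5/2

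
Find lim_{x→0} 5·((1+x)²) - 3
Direct substitution at x = 0 gives 2.

Final answer: 2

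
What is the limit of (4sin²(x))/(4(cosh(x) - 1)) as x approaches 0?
Both numerator and denominator → 0 as x → 0; this is a 0/0 indeterminate form.
Expand each to leading order near x = 0: numerator ~ 4·x^2, denominator ~ 2·x^2.
The limit of the ratio is 2.

Final answer: 2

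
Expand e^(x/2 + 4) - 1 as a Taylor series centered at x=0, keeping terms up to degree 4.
x^4·e^(4)/384 + x^3·e^(4)/48 + x^2·e^(4)/8 + x·e^(4)/2 - 1 + e^(4)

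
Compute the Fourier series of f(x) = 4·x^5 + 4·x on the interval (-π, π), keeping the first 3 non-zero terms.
(-160·π^2 + 8·π^4 + 968)·sin(x) + (-4·π^4 - 34 + 20·π^2)·sin(2·x) + (-160·π^2/27 + 536/81 + 8·π^4/3)·sin(3·x)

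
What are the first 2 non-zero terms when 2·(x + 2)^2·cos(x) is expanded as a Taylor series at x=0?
8·x + 8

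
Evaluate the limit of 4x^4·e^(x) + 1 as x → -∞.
The product is a 0·∞ indeterminate form at x → -∞.
Rewrite the product as 4x^4 / e^(-x) (an ∞/∞ form) and apply L'Hôpital, or use the standard hierarchy e^(|x|) ≫ |x^4| as x → -∞.
The indeterminate product → 0, so the limit = 1.

Final answer: 1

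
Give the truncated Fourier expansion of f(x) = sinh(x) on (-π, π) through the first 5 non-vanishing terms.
sin(x)·sinh(π)/π - 4·sin(2·x)·sinh(π)/(5·π) + 3·sin(3·x)·sinh(π)/(5·π) - 8·sin(4·x)·sinh(π)/(17·π) + 5·sin(5·x)·sinh(π)/(13·π)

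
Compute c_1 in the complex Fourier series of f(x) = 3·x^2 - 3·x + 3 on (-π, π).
Compute the real Fourier coefficients first: a_1 = -12, b_1 = -6.
Then c_1 = (a_1 − i·b_1)/2 = -6 + 3·i.

Final answer: -6 + 3·i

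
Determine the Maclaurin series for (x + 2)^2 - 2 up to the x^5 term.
x^2 + 4·x + 2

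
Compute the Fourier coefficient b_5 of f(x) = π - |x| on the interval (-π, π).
b_5 = (1/π) ∫_{-π}^{π} f(x)·sin(5x) dx.
Evaluate the integral (use parity and integration by parts as needed): b_5 = 0.

Final answer: 0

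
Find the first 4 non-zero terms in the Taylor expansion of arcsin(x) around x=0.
5·x^7/112 + 3·x^5/40 + x^3/6 + x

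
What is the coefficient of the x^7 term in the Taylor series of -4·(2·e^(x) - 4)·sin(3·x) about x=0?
Expand to order 7: -4·(2·e^(x) - 4)·sin(3·x) = -1061·x^7/105 - 52·x^6/5 + 166·x^5/5 + 32·x^4 - 48·x^3 - 24·x^2 + 24·x + O(x^8).
The coefficient of x^7 is -1061/105.

Final answer: -1061/105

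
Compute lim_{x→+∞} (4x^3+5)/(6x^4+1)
This is an ∞/∞ indeterminate form as x → +∞.
Divide numerator and denominator by x^4 and let the lower-order terms vanish; the numerator's degree 3 is below the denominator's degree 4, so the quotient → 0.
Limit = 0.

Final answer: 0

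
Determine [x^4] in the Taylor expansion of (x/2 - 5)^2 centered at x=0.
Expand to order 4: (x/2 - 5)^2 = x^2/4 - 5·x + 25 + O(x^5).
The coefficient of x^4 is 0.

Final answer: 0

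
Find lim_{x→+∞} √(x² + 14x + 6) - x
This is an ∞ − ∞ indeterminate form.
Multiply and divide by the conjugate √(x²+14x + 6) + x; the x² terms cancel, leaving (14x + 6)/(√(x²+14x + 6)+x) → 14/2 = 7.
Limit = 7.

Final answer: 7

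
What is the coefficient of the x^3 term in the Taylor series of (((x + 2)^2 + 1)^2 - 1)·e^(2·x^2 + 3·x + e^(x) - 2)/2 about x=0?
Expand to order 3: (((x + 2)^2 + 1)^2 - 1)·e^(2·x^2 + 3·x + e^(x) - 2)/2 = 516·x^3·e^(-1) + 219·x^2·e^(-1) + 68·x·e^(-1) + 12·e^(-1) + O(x^4).
The coefficient of x^3 is 516·e^(-1).

Final answer: 516·e^(-1)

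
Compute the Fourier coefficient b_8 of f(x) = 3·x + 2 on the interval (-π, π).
b_8 = (1/π) ∫_{-π}^{π} f(x)·sin(8x) dx.
Evaluate the integral (use parity and integration by parts as needed): b_8 = -3/4.

Final answer: -3/4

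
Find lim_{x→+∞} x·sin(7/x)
As x → +∞: let u = 7/x → 0⁺; then x·sin(7/x) = 7·sin(u)/u → 7·1 = 7.
Limit = 7.

Final answer: 7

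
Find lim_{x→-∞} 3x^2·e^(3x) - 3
The product is a 0·∞ indeterminate form at x → -∞.
Rewrite the product as 3x^2 / e^(-3x) (an ∞/∞ form) and apply L'Hôpital, or use the standard hierarchy e^(3|x|) ≫ |x^2| as x → -∞.
The indeterminate product → 0, so the limit = -3.

Final answer: -3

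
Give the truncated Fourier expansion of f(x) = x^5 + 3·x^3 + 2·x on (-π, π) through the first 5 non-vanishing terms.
(-34·π^2 + 2·π^4 + 208)·sin(x) + (-π^4 - 5 + 2·π^2)·sin(2·x) + (80/81 + 14·π^2/27 + 2·π^4/3)·sin(3·x) + (-π^4/2 - 7·π^2/8 - 43/64)·sin(4·x) + (368/625 + 22·π^2/25 + 2·π^4/5)·sin(5·x)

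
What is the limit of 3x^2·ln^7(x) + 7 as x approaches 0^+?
The product is a 0·∞ indeterminate form at x → 0⁺.
Rewrite the product as 3·ln^7(x) / x^(-2) and apply L'Hôpital, or use the standard hierarchy x^(-2) ≫ |ln x|^7 as x → 0⁺.
The indeterminate product → 0, so the limit = 7.

Final answer: 7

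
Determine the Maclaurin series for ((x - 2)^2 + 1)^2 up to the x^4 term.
x^4 - 8·x^3 + 26·x^2 - 40·x + 25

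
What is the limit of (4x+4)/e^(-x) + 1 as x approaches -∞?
The quotient is an ∞/∞ indeterminate form as x → -∞.
Compare growth rates of the dominant terms (exponentials ≫ polynomials ≫ logarithms), or apply L'Hôpital's rule; the quotient → 0.
Adding the constant: 0 + 1 = 1. Limit = 1.

Final answer: 1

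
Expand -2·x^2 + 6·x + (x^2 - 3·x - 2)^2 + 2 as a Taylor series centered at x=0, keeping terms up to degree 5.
x^4 - 6·x^3 + 3·x^2 + 18·x + 6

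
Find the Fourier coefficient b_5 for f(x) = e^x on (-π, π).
b_5 = (1/π) ∫_{-π}^{π} f(x)·sin(5x) dx.
Evaluate the integral (use parity and integration by parts as needed): b_5 = (-5 + 5·e^(2·π))·e^(-π)/(26·π).

Final answer: (-5 + 5·e^(2·π))·e^(-π)/(26·π)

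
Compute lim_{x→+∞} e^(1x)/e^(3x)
This is an ∞/∞ indeterminate form as x → +∞.
Rewrite e^(1x)/e^(3x) = e^((1−3)x) = e^(-2x); the exponent coefficient is -2 < 0 so e^(-2x) → 0.
Limit = 0.

Final answer: 0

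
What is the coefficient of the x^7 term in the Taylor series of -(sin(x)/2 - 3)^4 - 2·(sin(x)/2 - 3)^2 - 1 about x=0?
Expand to order 7: -(sin(x)/2 - 3)^4 - 2·(sin(x)/2 - 3)^2 - 1 = 253·x^7/1680 - 209·x^6/360 - x^5/4 + 221·x^4/48 - 17·x^3/2 - 14·x^2 + 60·x - 100 + O(x^8).
The coefficient of x^7 is 253/1680.

Final answer: 253/1680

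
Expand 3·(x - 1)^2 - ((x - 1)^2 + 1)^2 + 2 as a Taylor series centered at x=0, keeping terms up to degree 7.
-x^4 + 4·x^3 - 5·x^2 + 2·x + 1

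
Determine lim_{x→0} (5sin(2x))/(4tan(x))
Both numerator and denominator → 0 as x → 0; this is a 0/0 indeterminate form.
Expand each to leading order near x = 0: numerator ~ 10·x, denominator ~ 4·x.
The limit of the ratio is 5/2.

Final answer: 5/2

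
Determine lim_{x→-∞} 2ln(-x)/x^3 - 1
The quotient is an ∞/∞ indeterminate form as x → -∞.
Compare growth rates of the dominant terms (exponentials ≫ polynomials ≫ logarithms), or apply L'Hôpital's rule; the quotient → 0.
Adding the constant: 0 - 1 = -1. Limit = -1.

Final answer: -1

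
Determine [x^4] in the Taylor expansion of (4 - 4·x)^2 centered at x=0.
Expand to order 4: (4 - 4·x)^2 = 16·x^2 - 32·x + 16 + O(x^5).
The coefficient of x^4 is 0.

Final answer: 0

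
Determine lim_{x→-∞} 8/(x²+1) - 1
Evaluate the dominant behaviour as x → -∞; each term tends to a finite value or vanishes.
Limit = -1.

Final answer: -1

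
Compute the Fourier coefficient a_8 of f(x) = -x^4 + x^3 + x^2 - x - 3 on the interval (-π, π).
a_8 = (1/π) ∫_{-π}^{π} f(x)·cos(8x) dx.
Evaluate the integral (use parity and integration by parts as needed): a_8 = 19/256 - π^2/8.

Final answer: 19/256 - π^2/8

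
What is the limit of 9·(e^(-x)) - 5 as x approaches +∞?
Evaluate the dominant behaviour as x → +∞; each term tends to a finite value or vanishes.
Limit = -5.

Final answer: -5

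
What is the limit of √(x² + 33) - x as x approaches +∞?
This is an ∞ − ∞ indeterminate form.
Multiply and divide by the conjugate √(x²+33) + x; the x² terms cancel, leaving 33/(√(x²+33)+x) → 0.
Limit = 0.

Final answer: 0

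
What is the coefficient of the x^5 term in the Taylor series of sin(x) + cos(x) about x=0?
Expand to order 5: sin(x) + cos(x) = x^5/120 + x^4/24 - x^3/6 - x^2/2 + x + 1 + O(x^6).
The coefficient of x^5 is 1/120.

Final answer: 1/120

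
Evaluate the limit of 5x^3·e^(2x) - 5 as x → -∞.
The product is a 0·∞ indeterminate form at x → -∞.
Rewrite the product as 5x^3 / e^(-2x) (an ∞/∞ form) and apply L'Hôpital, or use the standard hierarchy e^(2|x|) ≫ |x^3| as x → -∞.
The indeterminate product → 0, so the limit = -5.

Final answer: -5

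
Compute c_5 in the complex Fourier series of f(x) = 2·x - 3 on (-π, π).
Compute the real Fourier coefficients first: a_5 = 0, b_5 = 4/5.
Then c_5 = (a_5 − i·b_5)/2 = -2·i/5.

Final answer: -2·i/5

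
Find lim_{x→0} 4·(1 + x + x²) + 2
Direct substitution at x = 0 gives 6.

Final answer: 6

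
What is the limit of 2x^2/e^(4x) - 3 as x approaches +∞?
The quotient is an ∞/∞ indeterminate form as x → +∞.
The exponential denominator e^(4x) dominates the polynomial numerator (e^x ≫ x^2 as x → ∞), so the quotient → 0.
Adding the constant: 0 - 3 = -3. Limit = -3.

Final answer: -3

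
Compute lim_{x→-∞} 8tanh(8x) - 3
Evaluate the dominant behaviour as x → -∞; each term tends to a finite value or vanishes.
Limit = -11.

Final answer: -11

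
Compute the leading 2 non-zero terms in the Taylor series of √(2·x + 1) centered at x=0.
x + 1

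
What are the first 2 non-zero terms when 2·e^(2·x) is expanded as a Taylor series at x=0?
4·x + 2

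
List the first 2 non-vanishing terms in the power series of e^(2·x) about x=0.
2·x + 1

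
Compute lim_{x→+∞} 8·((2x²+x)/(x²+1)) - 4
Evaluate the dominant behaviour as x → +∞; each term tends to a finite value or vanishes.
Limit = 12.

Final answer: 12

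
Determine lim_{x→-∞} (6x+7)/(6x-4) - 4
Evaluate the dominant behaviour as x → -∞; each term tends to a finite value or vanishes.
Limit = -3.

Final answer: -3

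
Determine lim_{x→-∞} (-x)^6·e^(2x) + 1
The product is a 0·∞ indeterminate form at x → -∞.
Rewrite the product as (-x)^6 / e^(-2x) (an ∞/∞ form) and apply L'Hôpital, or use the standard hierarchy e^(2|x|) ≫ |(-x)^6| as x → -∞.
The indeterminate product → 0, so the limit = 1.

Final answer: 1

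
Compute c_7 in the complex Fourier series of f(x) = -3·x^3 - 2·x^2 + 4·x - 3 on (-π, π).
Compute the real Fourier coefficients first: a_7 = 8/49, b_7 = 428/343 - 6·π^2/7.
Then c_7 = (a_7 − i·b_7)/2 = 4/49 - 214·i/343 + 3·i·π^2/7.

Final answer: 4/49 - 214·i/343 + 3·i·π^2/7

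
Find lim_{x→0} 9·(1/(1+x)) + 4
Direct substitution at x = 0 gives 13.

Final answer: 13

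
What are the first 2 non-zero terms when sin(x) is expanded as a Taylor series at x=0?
-x^3/6 + x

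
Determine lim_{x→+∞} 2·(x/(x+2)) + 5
Evaluate the dominant behaviour as x → +∞; each term tends to a finite value or vanishes.
Limit = 7.

Final answer: 7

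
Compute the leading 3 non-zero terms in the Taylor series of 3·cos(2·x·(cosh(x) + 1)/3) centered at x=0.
-76·x^4/81 - 8·x^2/3 + 3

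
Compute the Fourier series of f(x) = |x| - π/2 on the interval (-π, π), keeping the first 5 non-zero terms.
-4·cos(x)/π - 4·cos(3·x)/(9·π) - 4·cos(5·x)/(25·π) - 4·cos(7·x)/(49·π) - 4·cos(9·x)/(81·π)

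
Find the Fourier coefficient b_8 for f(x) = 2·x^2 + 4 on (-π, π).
b_8 = (1/π) ∫_{-π}^{π} f(x)·sin(8x) dx.
Evaluate the integral (use parity and integration by parts as needed): b_8 = 0.

Final answer: 0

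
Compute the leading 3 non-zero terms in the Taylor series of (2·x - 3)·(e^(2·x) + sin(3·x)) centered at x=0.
4·x^2 - 13·x - 3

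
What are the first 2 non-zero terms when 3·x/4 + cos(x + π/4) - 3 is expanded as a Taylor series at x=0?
x·(3/4 - √(2)/2) - 3 + √(2)/2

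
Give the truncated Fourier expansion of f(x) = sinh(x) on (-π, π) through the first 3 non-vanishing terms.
sin(x)·sinh(π)/π - 4·sin(2·x)·sinh(π)/(5·π) + 3·sin(3·x)·sinh(π)/(5·π)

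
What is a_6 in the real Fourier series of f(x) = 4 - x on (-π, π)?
a_6 = (1/π) ∫_{-π}^{π} f(x)·cos(6x) dx.
Evaluate the integral (use parity and integration by parts as needed): a_6 = 0.

Final answer: 0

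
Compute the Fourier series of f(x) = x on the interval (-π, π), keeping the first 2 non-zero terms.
2·sin(x) - sin(2·x)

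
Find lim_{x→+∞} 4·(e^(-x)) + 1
Evaluate the dominant behaviour as x → +∞; each term tends to a finite value or vanishes.
Limit = 1.

Final answer: 1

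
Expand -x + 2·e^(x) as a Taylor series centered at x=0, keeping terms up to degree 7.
x^7/2520 + x^6/360 + x^5/60 + x^4/12 + x^3/3 + x^2 + x + 2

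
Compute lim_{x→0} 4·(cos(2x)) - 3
Direct substitution at x = 0 gives 1.

Final answer: 1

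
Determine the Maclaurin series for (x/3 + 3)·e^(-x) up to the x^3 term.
-x^3/3 + 7·x^2/6 - 8·x/3 + 3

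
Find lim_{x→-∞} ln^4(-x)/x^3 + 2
The quotient is an ∞/∞ indeterminate form as x → -∞.
Compare growth rates of the dominant terms (exponentials ≫ polynomials ≫ logarithms), or apply L'Hôpital's rule; the quotient → 0.
Adding the constant: 0 + 2 = 2. Limit = 2.

Final answer: 2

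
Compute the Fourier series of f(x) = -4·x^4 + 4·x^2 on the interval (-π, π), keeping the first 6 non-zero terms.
(-208 + 32·π^2)·cos(x) + (16 - 8·π^2)·cos(2·x) + (-112/27 + 32·π^2/9)·cos(3·x) + (7/4 - 2·π^2)·cos(4·x) + (-592/625 + 32·π^2/25)·cos(5·x) - 4·π^4/5 + 4·π^2/3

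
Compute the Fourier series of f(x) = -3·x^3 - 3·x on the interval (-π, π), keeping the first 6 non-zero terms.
(30 - 6·π^2)·sin(x) + (-3/2 + 3·π^2)·sin(2·x) + (-2·π^2 - 2/3)·sin(3·x) + (15/16 + 3·π^2/2)·sin(4·x) + (-6·π^2/5 - 114/125)·sin(5·x) + (5/6 + π^2)·sin(6·x)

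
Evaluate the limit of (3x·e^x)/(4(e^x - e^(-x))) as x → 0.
Both numerator and denominator → 0 as x → 0; this is a 0/0 indeterminate form.
Expand each to leading order near x = 0: numerator ~ 3·x, denominator ~ 8·x.
The limit of the ratio is 3/8.

Final answer: 3/8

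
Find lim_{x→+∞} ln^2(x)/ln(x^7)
This is an ∞/∞ indeterminate form as x → +∞.
Write ln(x^7) = 7·ln(x), reducing the quotient to ln(x)/7 → ∞.
Limit = ∞.

Final answer: ∞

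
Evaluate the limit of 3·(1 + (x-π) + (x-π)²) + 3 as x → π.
Direct substitution at x = π gives 6.

Final answer: 6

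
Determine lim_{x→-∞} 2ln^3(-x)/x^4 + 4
The quotient is an ∞/∞ indeterminate form as x → -∞.
Compare growth rates of the dominant terms (exponentials ≫ polynomials ≫ logarithms), or apply L'Hôpital's rule; the quotient → 0.
Adding the constant: 0 + 4 = 4. Limit = 4.

Final answer: 4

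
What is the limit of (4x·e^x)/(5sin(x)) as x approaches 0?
Both numerator and denominator → 0 as x → 0; this is a 0/0 indeterminate form.
Expand each to leading order near x = 0: numerator ~ 4·x, denominator ~ 5·x.
The limit of the ratio is 4/5.

Final answer: 4/5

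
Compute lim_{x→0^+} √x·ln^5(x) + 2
The product is a 0·∞ indeterminate form at x → 0⁺.
Rewrite the product as ln^5(x) / x^(-1/2) and apply L'Hôpital, or use the standard hierarchy x^(-1/2) ≫ |ln x|^5 as x → 0⁺.
The indeterminate product → 0, so the limit = 2.

Final answer: 2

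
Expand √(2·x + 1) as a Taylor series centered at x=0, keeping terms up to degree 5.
7·x^5/8 - 5·x^4/8 + x^3/2 - x^2/2 + x + 1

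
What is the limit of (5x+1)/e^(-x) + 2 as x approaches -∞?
The quotient is an ∞/∞ indeterminate form as x → -∞.
Compare growth rates of the dominant terms (exponentials ≫ polynomials ≫ logarithms), or apply L'Hôpital's rule; the quotient → 0.
Adding the constant: 0 + 2 = 2. Limit = 2.

Final answer: 2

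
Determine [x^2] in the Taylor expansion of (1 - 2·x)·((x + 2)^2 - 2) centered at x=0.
Expand to order 2: (1 - 2·x)·((x + 2)^2 - 2) = 2 - 7·x^2 + O(x^3).
The coefficient of x^2 is -7.

Final answer: -7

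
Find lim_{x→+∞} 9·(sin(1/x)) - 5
Evaluate the dominant behaviour as x → +∞; each term tends to a finite value or vanishes.
Limit = -5.

Final answer: -5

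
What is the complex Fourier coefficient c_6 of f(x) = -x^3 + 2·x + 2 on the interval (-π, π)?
Compute the real Fourier coefficients first: a_6 = 0, b_6 = -13/18 + π^2/3.
Then c_6 = (a_6 − i·b_6)/2 = -i·π^2/6 + 13·i/36.

Final answer: -i·π^2/6 + 13·i/36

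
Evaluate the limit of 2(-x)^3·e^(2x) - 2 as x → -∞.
The product is a 0·∞ indeterminate form at x → -∞.
Rewrite the product as 2(-x)^3 / e^(-2x) (an ∞/∞ form) and apply L'Hôpital, or use the standard hierarchy e^(2|x|) ≫ |(-x)^3| as x → -∞.
The indeterminate product → 0, so the limit = -2.

Final answer: -2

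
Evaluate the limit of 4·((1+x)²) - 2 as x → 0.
Direct substitution at x = 0 gives 2.

Final answer: 2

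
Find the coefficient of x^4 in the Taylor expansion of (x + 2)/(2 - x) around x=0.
Expand to order 4: (x + 2)/(2 - x) = x^4/8 + x^3/4 + x^2/2 + x + 1 + O(x^5).
The coefficient of x^4 is 1/8.

Final answer: 1/8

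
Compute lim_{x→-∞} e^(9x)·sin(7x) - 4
Evaluate the dominant behaviour as x → -∞; each term tends to a finite value or vanishes.
Limit = -4.

Final answer: -4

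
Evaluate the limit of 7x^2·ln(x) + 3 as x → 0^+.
The product is a 0·∞ indeterminate form at x → 0⁺.
Rewrite the product as 7·ln(x) / x^(-2) and apply L'Hôpital, or use the standard hierarchy x^(-2) ≫ |ln x| as x → 0⁺.
The indeterminate product → 0, so the limit = 3.

Final answer: 3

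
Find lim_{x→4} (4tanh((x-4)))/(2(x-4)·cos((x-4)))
Both numerator and denominator → 0 as x → 4; this is a 0/0 indeterminate form.
Expand each to leading order near x = 4: numerator ~ 4·(x - 4), denominator ~ 2·(x - 4).
The limit of the ratio is 2.

Final answer: 2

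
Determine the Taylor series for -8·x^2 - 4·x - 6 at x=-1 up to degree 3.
-10 + 12·(x + 1) - 8·(x + 1)^2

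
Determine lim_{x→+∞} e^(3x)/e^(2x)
This is an ∞/∞ indeterminate form as x → +∞.
Rewrite e^(3x)/e^(2x) = e^((3−2)x) = e^(x); the exponent coefficient is 1 > 0 so e^(x) → ∞.
Limit = ∞.

Final answer: ∞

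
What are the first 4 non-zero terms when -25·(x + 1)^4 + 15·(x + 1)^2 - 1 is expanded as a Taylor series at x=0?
-100·x^3 - 135·x^2 - 70·x - 11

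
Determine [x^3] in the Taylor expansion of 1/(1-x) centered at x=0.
Expand to order 3: 1/(1-x) = x^3 + x^2 + x + 1 + O(x^4).
The coefficient of x^3 is 1.

Final answer: 1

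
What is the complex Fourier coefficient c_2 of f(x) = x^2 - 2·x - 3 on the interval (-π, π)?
Compute the real Fourier coefficients first: a_2 = 1, b_2 = 2.
Then c_2 = (a_2 − i·b_2)/2 = 1/2 - i.

Final answer: 1/2 - i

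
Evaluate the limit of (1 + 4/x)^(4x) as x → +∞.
As x → +∞: write (1 + 4/x)^(4x) = ((1 + 4/x)^x)^4 → (e^4)^4 = e^16.
Limit = e^(16).

Final answer: e^(16)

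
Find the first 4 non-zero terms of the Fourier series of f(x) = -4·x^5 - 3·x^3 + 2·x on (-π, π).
(-920 - 8·π^4 + 154·π^2)·sin(x) + (-17·π^2 + 47/2 + 4·π^4)·sin(2·x) + (-8·π^4/3 - 104/81 + 106·π^2/27)·sin(3·x) + (-π^2 - 5/8 + 2·π^4)·sin(4·x)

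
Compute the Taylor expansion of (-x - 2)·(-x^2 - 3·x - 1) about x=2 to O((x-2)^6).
44 + 39·(x - 2) + 11·(x - 2)^2 + (x - 2)^3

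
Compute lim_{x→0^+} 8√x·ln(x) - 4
The product is a 0·∞ indeterminate form at x → 0⁺.
Rewrite the product as 8·ln(x) / x^(-1/2) and apply L'Hôpital, or use the standard hierarchy x^(-1/2) ≫ |ln x| as x → 0⁺.
The indeterminate product → 0, so the limit = -4.

Final answer: -4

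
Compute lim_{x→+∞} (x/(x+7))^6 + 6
As x → +∞: x/(x+7) = 1/(1 + 7/x) → 1, and the 6th power of a limit-1 base also → 1; with the additive constant, 1 + 6 = 7.
Limit = 7.

Final answer: 7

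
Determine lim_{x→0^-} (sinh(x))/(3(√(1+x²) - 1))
Both numerator and denominator → 0 as x → 0^-; this is a 0/0 indeterminate form.
Expand each to leading order near x = 0: numerator ~ x, denominator ~ 3·x^2/2.
The limit of the ratio is -∞.

Final answer: -∞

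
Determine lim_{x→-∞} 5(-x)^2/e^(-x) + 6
The quotient is an ∞/∞ indeterminate form as x → -∞.
Compare growth rates of the dominant terms (exponentials ≫ polynomials ≫ logarithms), or apply L'Hôpital's rule; the quotient → 0.
Adding the constant: 0 + 6 = 6. Limit = 6.

Final answer: 6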